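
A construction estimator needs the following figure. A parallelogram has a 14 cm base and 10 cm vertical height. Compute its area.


Shape: parallelogram
Base b = 14 cm, Height h = 10 cm
Formula: A = b * h
A = 14 * 10
A = 140
140 cm^2


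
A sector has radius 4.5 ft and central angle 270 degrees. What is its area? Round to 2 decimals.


Shape: circular sector
Radius r = 4.5 ft, Angle = 270 degrees
Formula: A = (angle/360) * pi * r^2
r^2 = 20.25
Fraction of circle = 270/360
A = (270/360) * pi * 20.25
A = 15.1875 * pi
A = 47.71
47.71 ft^2


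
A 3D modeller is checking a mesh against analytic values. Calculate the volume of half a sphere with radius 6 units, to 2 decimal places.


Shape: hemisphere (half of a sphere)
Radius r = 6 units
Formula: V = (1/2) * (4/3) * pi * r^3 = (2/3) * pi * r^3
r^3 = 216
(2/3) * 216 = 144
V = 144 * pi
V = 452.39
452.39 units^3


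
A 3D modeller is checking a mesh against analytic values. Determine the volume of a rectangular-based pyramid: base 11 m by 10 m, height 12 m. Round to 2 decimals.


Shape: rectangular pyramid
Base: 11 m x 10 m, Height h = 12 m
Formula: V = (1/3) * base_area * h
base_area = 11 * 10 = 110
base_area * h = 110 * 12 = 1320
V = 1320 / 3
V = 440
440 m^3


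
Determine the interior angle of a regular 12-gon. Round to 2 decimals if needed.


Shape: regular dodecagon (12 sides)
Formula: interior angle = (n - 2) * 180 / n
(n - 2) = 10
(n - 2) * 180 = 1800
angle = 1800 / 12
angle = 150
150 degrees


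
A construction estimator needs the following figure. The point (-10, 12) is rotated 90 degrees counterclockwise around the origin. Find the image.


Transformation: rotation about the origin
Original point: (-10, 12)
Rule for 90 deg counterclockwise: (x, y) -> (-y, x)
Apply: (-10, 12) -> (-12, -10)
(-12, -10)


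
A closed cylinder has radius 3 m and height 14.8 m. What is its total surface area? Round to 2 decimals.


Shape: closed cylinder
Radius r = 3 m, Height h = 14.8 m
Formula: SA = 2*pi*r^2 + 2*pi*r*h = 2*pi*r*(r + h)
r + h = 17.8
2 * r * (r + h) = 2 * 3 * 17.8 = 106.8
SA = 106.8 * pi
SA = 335.52
335.52 m^2


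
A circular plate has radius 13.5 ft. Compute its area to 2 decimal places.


Shape: circle
Radius r = 13.5 ft
Formula: A = pi * r^2
r^2 = 13.5^2 = 182.25
A = pi * 182.25
A = 572.56
572.56 ft^2


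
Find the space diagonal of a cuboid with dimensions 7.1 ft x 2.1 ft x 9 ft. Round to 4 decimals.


Shape: rectangular box (space diagonal)
l = 7.1 ft, w = 2.1 ft, h = 9 ft
Visualize: the diagonal of the base, then a right triangle with that diagonal and the height.
Formula: d = sqrt(l^2 + w^2 + h^2)
l^2 + w^2 + h^2 = 50.41 + 4.41 + 81 = 135.82
d = sqrt(135.82)
d = 11.6542
11.6542 ft


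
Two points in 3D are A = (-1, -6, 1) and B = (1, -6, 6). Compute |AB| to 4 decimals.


3D distance between two points
P1 = (-1, -6, 1), P2 = (1, -6, 6)
Formula: d = sqrt((x2-x1)^2 + (y2-y1)^2 + (z2-z1)^2)
dx = 1 - -1 = 2
dy = -6 - -6 = 0
dz = 6 - 1 = 5
dx^2 + dy^2 + dz^2 = 4 + 0 + 25 = 29
d = sqrt(29)
d = 5.3852
5.3852 units


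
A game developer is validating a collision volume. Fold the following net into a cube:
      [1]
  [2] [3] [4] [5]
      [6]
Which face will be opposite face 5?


Net: cross layout. Take square 3 as the base (bottom).
Fold the four squares in the horizontal row up around 3: 2 -> left, 4 -> right, 5 wraps to the top.
Fold 1 and 6 up from 3: 1 -> back, 6 -> front.
Opposite pairs are therefore: (1, 6), (2, 4), (3, 5).
Face 5 is opposite face 3.
face 3


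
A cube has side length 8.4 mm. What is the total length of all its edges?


Shape: cube
Side s = 8.4 mm
A cube has 12 edges, all equal.
Formula: total edge length = 12 * s
Total = 12 * 8.4
Total = 100.8
100.8 mm


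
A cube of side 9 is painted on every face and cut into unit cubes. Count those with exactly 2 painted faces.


Large cube: 9 x 9 x 9, cut into unit cubes.
n = 9, so n - 2 = 7
Cubes with 2 painted faces lie along the edges, excluding corners.
A cube has 12 edges; each contributes (n - 2) = 7 such cubes.
Count = 12 * 7 = 84
84 unit cubes


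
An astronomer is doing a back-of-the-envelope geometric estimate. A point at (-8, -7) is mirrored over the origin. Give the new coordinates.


Transformation: reflection
Original point: (-8, -7)
Rule for reflection through the origin: (x, y) -> (-x, -y)
Apply: (-8, -7) -> (8, 7)
(8, 7)


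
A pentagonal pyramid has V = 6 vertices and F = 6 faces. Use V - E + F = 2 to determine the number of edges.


Polyhedron: pentagonal pyramid
Euler's formula for convex polyhedra: V - E + F = 2
Given: V = 6 vertices and F = 6 faces
Solve for E:
E = V + F - 2 = 6 + 6 - 2 = 10
10 edges


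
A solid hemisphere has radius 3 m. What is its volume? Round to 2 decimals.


Shape: hemisphere (half of a sphere)
Radius r = 3 m
Formula: V = (1/2) * (4/3) * pi * r^3 = (2/3) * pi * r^3
r^3 = 27
(2/3) * 27 = 18
V = 18 * pi
V = 56.55
56.55 m^3


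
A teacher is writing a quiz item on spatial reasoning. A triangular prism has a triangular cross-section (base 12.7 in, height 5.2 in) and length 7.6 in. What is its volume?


Shape: triangular prism
Triangle base = 12.7 in, triangle height = 5.2 in, prism length L = 7.6 in
Formula: V = (1/2 * b * h_tri) * L
Cross-section area = 0.5 * 12.7 * 5.2 = 33.02
V = 33.02 * 7.6
V = 250.952
250.952 in^3


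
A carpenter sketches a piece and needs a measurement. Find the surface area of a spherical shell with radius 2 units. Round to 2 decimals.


Shape: sphere
Radius r = 2 units
Formula: SA = 4 * pi * r^2
r^2 = 4
SA = 4 * pi * 4
SA = 16 * pi
SA = 50.27
50.27 units^2


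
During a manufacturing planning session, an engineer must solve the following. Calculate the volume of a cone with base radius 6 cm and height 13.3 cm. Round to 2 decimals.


Shape: cone
Radius r = 6 cm, Height h = 13.3 cm
Formula: V = (1/3) * pi * r^2 * h
r^2 = 36
pi * r^2 * h = pi * 36 * 13.3 = 478.8 * pi
V = 478.8 * pi / 3
V = 501.4
501.4 cm^3


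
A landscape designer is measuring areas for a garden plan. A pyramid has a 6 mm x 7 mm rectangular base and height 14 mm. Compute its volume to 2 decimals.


Shape: rectangular pyramid
Base: 6 mm x 7 mm, Height h = 14 mm
Formula: V = (1/3) * base_area * h
base_area = 6 * 7 = 42
base_area * h = 42 * 14 = 588
V = 588 / 3
V = 196
196 mm^3


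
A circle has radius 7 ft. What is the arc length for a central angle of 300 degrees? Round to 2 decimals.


Shape: circular arc
Radius r = 7 ft, Angle = 300 degrees
Formula: L = (angle/360) * 2 * pi * r
2 * pi * r = 14 * pi
L = (300/360) * 14 * pi
L = 11.666667 * pi
L = 36.65
36.65 ft


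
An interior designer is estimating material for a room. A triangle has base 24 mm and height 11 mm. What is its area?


Shape: triangle
Base b = 24 mm, Height h = 11 mm
Formula: A = (1/2) * b * h
A = 0.5 * 24 * 11
A = 0.5 * 264
A = 132
132 mm^2


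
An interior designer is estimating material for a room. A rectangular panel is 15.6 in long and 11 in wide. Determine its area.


Shape: rectangle
Length l = 15.6 in, Width w = 11 in
Formula: A = l * w
A = 15.6 * 11
A = 171.6
171.6 in^2


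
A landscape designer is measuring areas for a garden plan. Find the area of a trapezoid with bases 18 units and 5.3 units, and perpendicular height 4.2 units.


Shape: trapezoid
Parallel sides a = 18 units, b = 5.3 units; Height h = 4.2 units
Formula: A = (a + b) * h / 2
a + b = 18 + 5.3 = 23.3
A = 23.3 * 4.2 / 2
A = 97.86 / 2
A = 48.93
48.93 units^2


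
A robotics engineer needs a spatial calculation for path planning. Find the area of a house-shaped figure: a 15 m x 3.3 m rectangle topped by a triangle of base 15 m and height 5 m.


Composite shape: rectangle + triangle
Rectangle area = 15 * 3.3 = 49.5
Triangle area = 0.5 * 15 * 5 = 37.5
Total = 49.5 + 37.5
Total = 87
87 m^2


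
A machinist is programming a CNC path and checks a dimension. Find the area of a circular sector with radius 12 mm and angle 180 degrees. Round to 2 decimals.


Shape: circular sector
Radius r = 12 mm, Angle = 180 degrees
Formula: A = (angle/360) * pi * r^2
r^2 = 144
Fraction of circle = 180/360
A = (180/360) * pi * 144
A = 72 * pi
A = 226.19
226.19 mm^2


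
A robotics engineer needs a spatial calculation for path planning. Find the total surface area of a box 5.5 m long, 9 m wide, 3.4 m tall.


Shape: rectangular prism
l = 5.5 m, w = 9 m, h = 3.4 m
Formula: SA = 2(lw + lh + wh)
lw = 49.5, lh = 18.7, wh = 30.6
lw + lh + wh = 98.8
SA = 2 * 98.8
SA = 197.6
197.6 m^2


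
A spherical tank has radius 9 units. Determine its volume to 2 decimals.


Shape: sphere
Radius r = 9 units
Formula: V = (4/3) * pi * r^3
r^3 = 729
(4/3) * 729 = 972
V = 972 * pi
V = 3053.63
3053.63 units^3


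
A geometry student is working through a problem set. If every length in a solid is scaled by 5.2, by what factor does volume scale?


Linear scale factor k = 5.2
Rule: under a linear scaling by k, volumes scale by k^3.
k^3 = 5.2 * 5.2 * 5.2
k^3 = 27.04 * 5.2
k^3 = 140.608
Volume scales by a factor of 140.608.
140.608 (dimensionless)


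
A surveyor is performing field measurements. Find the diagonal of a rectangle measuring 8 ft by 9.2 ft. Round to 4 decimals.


Shape: rectangle (diagonal via Pythagoras)
Sides: 8 ft and 9.2 ft
Formula: d = sqrt(l^2 + w^2)
l^2 = 64, w^2 = 84.64
l^2 + w^2 = 148.64
d = sqrt(148.64)
d = 12.1918
12.1918 ft


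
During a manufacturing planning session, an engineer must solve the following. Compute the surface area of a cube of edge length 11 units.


Shape: cube
Side s = 11 units
A cube has 6 square faces.
Formula: SA = 6 * s^2
s^2 = 121
SA = 6 * 121
SA = 726
726 units^2


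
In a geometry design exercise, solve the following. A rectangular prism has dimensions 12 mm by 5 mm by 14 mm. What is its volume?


Shape: rectangular prism
l = 12 mm, w = 5 mm, h = 14 mm
Formula: V = l * w * h
V = 12 * 5 * 14
V = 60 * 14
V = 840
840 mm^3


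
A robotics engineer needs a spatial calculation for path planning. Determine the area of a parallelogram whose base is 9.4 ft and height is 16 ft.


Shape: parallelogram
Base b = 9.4 ft, Height h = 16 ft
Formula: A = b * h
A = 9.4 * 16
A = 150.4
150.4 ft^2


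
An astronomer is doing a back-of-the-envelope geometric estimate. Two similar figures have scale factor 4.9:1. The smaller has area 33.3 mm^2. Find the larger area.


Linear scale factor k = 4.9
Original area = 33.3 mm^2
Rule: under a linear scaling by k, areas scale by k^2.
k^2 = 4.9^2 = 24.01
New area = 33.3 * 24.01
New area = 799.533
799.533 mm^2


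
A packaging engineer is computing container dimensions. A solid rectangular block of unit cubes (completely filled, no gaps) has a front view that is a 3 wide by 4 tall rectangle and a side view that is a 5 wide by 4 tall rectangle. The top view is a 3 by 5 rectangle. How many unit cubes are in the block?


Orthographic views of a solid rectangular block:
Front view 3 x 4 -> length = 3, height = 4
Side view 5 x 4 -> width = 5, height = 4 (consistent)
Top view 3 x 5 -> confirms length = 3, width = 5
The block is 3 x 5 x 4.
Total unit cubes = 3 * 5 * 4 = 60
60 unit cubes


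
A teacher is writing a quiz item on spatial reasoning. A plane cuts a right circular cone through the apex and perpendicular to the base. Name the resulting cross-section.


Solid: right circular cone
Cutting plane: through the apex and perpendicular to the base
Visualize the intersection of the plane with the solid's surface.
The boundary of the cut region is a isosceles triangle.
isosceles triangle


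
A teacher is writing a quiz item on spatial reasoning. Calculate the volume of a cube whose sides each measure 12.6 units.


Shape: cube
Side s = 12.6 units
Formula: V = s^3
V = 12.6 * 12.6 * 12.6
V = 158.76 * 12.6
V = 2000.376
2000.376 units^3


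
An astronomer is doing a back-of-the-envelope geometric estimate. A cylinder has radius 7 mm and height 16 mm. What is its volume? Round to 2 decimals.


Shape: cylinder
Radius r = 7 mm, Height h = 16 mm
Formula: V = pi * r^2 * h
r^2 = 49
V = pi * 49 * 16
V = 784 * pi
V = 2463.01
2463.01 mm^3


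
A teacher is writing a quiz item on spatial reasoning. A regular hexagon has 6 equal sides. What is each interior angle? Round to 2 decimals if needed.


Shape: regular hexagon (6 sides)
Formula: interior angle = (n - 2) * 180 / n
(n - 2) = 4
(n - 2) * 180 = 720
angle = 720 / 6
angle = 120
120 degrees


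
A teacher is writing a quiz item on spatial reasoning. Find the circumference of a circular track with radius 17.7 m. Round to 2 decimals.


Shape: circle
Radius r = 17.7 m
Formula: C = 2 * pi * r
C = 2 * pi * 17.7
C = 35.4 * pi
C = 111.21
111.21 m


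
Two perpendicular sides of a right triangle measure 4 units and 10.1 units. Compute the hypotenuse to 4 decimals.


Shape: right triangle
Legs a = 4 units, b = 10.1 units
Formula: c = sqrt(a^2 + b^2)
a^2 = 16, b^2 = 102.01
a^2 + b^2 = 118.01
c = sqrt(118.01)
c = 10.8632
10.8632 units


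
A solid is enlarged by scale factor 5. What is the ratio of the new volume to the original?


Linear scale factor k = 5
Rule: under a linear scaling by k, volumes scale by k^3.
k^3 = 5 * 5 * 5
k^3 = 25 * 5
k^3 = 125
Volume scales by a factor of 125.
125 (dimensionless)


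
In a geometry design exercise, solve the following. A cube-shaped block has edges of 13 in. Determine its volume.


Shape: cube
Side s = 13 in
Formula: V = s^3
V = 13 * 13 * 13
V = 169 * 13
V = 2197
2197 in^3


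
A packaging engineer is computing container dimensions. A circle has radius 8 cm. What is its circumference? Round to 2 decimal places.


Shape: circle
Radius r = 8 cm
Formula: C = 2 * pi * r
C = 2 * pi * 8
C = 16 * pi
C = 50.27
50.27 cm


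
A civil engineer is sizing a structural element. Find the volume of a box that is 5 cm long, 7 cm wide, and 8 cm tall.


Shape: rectangular prism
l = 5 cm, w = 7 cm, h = 8 cm
Formula: V = l * w * h
V = 5 * 7 * 8
V = 35 * 8
V = 280
280 cm^3


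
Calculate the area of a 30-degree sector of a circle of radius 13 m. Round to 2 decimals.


Shape: circular sector
Radius r = 13 m, Angle = 30 degrees
Formula: A = (angle/360) * pi * r^2
r^2 = 169
Fraction of circle = 30/360
A = (30/360) * pi * 169
A = 14.083333 * pi
A = 44.24
44.24 m^2


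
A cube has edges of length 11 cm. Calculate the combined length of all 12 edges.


Shape: cube
Side s = 11 cm
A cube has 12 edges, all equal.
Formula: total edge length = 12 * s
Total = 12 * 11
Total = 132
132 cm


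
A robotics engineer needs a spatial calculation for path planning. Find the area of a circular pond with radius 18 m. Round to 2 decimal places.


Shape: circle
Radius r = 18 m
Formula: A = pi * r^2
r^2 = 18^2 = 324
A = pi * 324
A = 1017.88
1017.88 m^2


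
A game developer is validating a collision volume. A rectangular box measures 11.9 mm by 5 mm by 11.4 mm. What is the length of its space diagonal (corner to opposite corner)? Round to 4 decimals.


Shape: rectangular box (space diagonal)
l = 11.9 mm, w = 5 mm, h = 11.4 mm
Visualize: the diagonal of the base, then a right triangle with that diagonal and the height.
Formula: d = sqrt(l^2 + w^2 + h^2)
l^2 + w^2 + h^2 = 141.61 + 25 + 129.96 = 296.57
d = sqrt(296.57)
d = 17.2212
17.2212 mm


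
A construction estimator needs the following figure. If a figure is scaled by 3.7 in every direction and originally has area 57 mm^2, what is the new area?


Linear scale factor k = 3.7
Original area = 57 mm^2
Rule: under a linear scaling by k, areas scale by k^2.
k^2 = 3.7^2 = 13.69
New area = 57 * 13.69
New area = 780.33
780.33 mm^2


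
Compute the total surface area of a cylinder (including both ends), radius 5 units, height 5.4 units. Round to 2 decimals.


Shape: closed cylinder
Radius r = 5 units, Height h = 5.4 units
Formula: SA = 2*pi*r^2 + 2*pi*r*h = 2*pi*r*(r + h)
r + h = 10.4
2 * r * (r + h) = 2 * 5 * 10.4 = 104
SA = 104 * pi
SA = 326.73
326.73 units^2


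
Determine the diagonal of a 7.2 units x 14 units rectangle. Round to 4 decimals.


Shape: rectangle (diagonal via Pythagoras)
Sides: 7.2 units and 14 units
Formula: d = sqrt(l^2 + w^2)
l^2 = 51.84, w^2 = 196
l^2 + w^2 = 247.84
d = sqrt(247.84)
d = 15.7429
15.7429 units


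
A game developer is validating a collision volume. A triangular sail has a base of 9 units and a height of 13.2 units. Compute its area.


Shape: triangle
Base b = 9 units, Height h = 13.2 units
Formula: A = (1/2) * b * h
A = 0.5 * 9 * 13.2
A = 0.5 * 118.8
A = 59.4
59.4 units^2


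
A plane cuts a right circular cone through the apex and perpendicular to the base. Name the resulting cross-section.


Solid: right circular cone
Cutting plane: through the apex and perpendicular to the base
Visualize the intersection of the plane with the solid's surface.
The boundary of the cut region is a isosceles triangle.
isosceles triangle


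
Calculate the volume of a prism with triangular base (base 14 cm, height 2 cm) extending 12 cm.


Shape: triangular prism
Triangle base = 14 cm, triangle height = 2 cm, prism length L = 12 cm
Formula: V = (1/2 * b * h_tri) * L
Cross-section area = 0.5 * 14 * 2 = 14
V = 14 * 12
V = 168
168 cm^3


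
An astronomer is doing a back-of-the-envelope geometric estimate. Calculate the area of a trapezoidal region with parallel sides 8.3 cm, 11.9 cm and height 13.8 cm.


Shape: trapezoid
Parallel sides a = 8.3 cm, b = 11.9 cm; Height h = 13.8 cm
Formula: A = (a + b) * h / 2
a + b = 8.3 + 11.9 = 20.2
A = 20.2 * 13.8 / 2
A = 278.76 / 2
A = 139.38
139.38 cm^2


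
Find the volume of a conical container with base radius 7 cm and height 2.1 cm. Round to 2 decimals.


Shape: cone
Radius r = 7 cm, Height h = 2.1 cm
Formula: V = (1/3) * pi * r^2 * h
r^2 = 49
pi * r^2 * h = pi * 49 * 2.1 = 102.9 * pi
V = 102.9 * pi / 3
V = 107.76
107.76 cm^3


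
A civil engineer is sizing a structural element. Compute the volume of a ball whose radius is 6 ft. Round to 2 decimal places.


Shape: sphere
Radius r = 6 ft
Formula: V = (4/3) * pi * r^3
r^3 = 216
(4/3) * 216 = 288
V = 288 * pi
V = 904.78
904.78 ft^3


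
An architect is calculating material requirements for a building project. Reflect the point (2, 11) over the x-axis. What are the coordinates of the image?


Transformation: reflection
Original point: (2, 11)
Rule for reflection over the x-axis: (x, y) -> (x, -y)
Apply: (2, 11) -> (2, -11)
(2, -11)


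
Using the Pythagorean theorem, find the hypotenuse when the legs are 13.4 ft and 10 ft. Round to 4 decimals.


Shape: right triangle
Legs a = 13.4 ft, b = 10 ft
Formula: c = sqrt(a^2 + b^2)
a^2 = 179.56, b^2 = 100
a^2 + b^2 = 279.56
c = sqrt(279.56)
c = 16.72
16.72 ft


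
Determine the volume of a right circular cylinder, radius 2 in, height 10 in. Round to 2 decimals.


Shape: cylinder
Radius r = 2 in, Height h = 10 in
Formula: V = pi * r^2 * h
r^2 = 4
V = pi * 4 * 10
V = 40 * pi
V = 125.66
125.66 in^3


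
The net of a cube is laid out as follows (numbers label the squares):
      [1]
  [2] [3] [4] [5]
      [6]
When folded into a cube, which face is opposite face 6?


Net: cross layout. Take square 3 as the base (bottom).
Fold the four squares in the horizontal row up around 3: 2 -> left, 4 -> right, 5 wraps to the top.
Fold 1 and 6 up from 3: 1 -> back, 6 -> front.
Opposite pairs are therefore: (1, 6), (2, 4), (3, 5).
Face 6 is opposite face 1.
face 1


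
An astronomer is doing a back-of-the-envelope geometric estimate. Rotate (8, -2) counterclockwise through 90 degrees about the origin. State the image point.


Transformation: rotation about the origin
Original point: (8, -2)
Rule for 90 deg counterclockwise: (x, y) -> (-y, x)
Apply: (8, -2) -> (2, 8)
(2, 8)


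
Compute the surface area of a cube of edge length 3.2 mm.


Shape: cube
Side s = 3.2 mm
A cube has 6 square faces.
Formula: SA = 6 * s^2
s^2 = 10.24
SA = 6 * 10.24
SA = 61.44
61.44 mm^2


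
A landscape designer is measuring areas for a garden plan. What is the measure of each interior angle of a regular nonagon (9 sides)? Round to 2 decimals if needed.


Shape: regular nonagon (9 sides)
Formula: interior angle = (n - 2) * 180 / n
(n - 2) = 7
(n - 2) * 180 = 1260
angle = 1260 / 9
angle = 140
140 degrees


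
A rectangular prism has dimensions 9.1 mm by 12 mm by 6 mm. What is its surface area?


Shape: rectangular prism
l = 9.1 mm, w = 12 mm, h = 6 mm
Formula: SA = 2(lw + lh + wh)
lw = 109.2, lh = 54.6, wh = 72
lw + lh + wh = 235.8
SA = 2 * 235.8
SA = 471.6
471.6 mm^2


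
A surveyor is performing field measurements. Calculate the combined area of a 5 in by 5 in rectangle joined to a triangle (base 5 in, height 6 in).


Composite shape: rectangle + triangle
Rectangle area = 5 * 5 = 25
Triangle area = 0.5 * 5 * 6 = 15
Total = 25 + 15
Total = 40
40 in^2


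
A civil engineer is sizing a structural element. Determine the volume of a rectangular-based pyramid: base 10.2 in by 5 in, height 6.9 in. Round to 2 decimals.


Shape: rectangular pyramid
Base: 10.2 in x 5 in, Height h = 6.9 in
Formula: V = (1/3) * base_area * h
base_area = 10.2 * 5 = 51
base_area * h = 51 * 6.9 = 351.9
V = 351.9 / 3
V = 117.3
117.3 in^3


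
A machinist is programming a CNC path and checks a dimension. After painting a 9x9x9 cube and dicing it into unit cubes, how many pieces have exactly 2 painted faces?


Large cube: 9 x 9 x 9, cut into unit cubes.
n = 9, so n - 2 = 7
Cubes with 2 painted faces lie along the edges, excluding corners.
A cube has 12 edges; each contributes (n - 2) = 7 such cubes.
Count = 12 * 7 = 84
84 unit cubes


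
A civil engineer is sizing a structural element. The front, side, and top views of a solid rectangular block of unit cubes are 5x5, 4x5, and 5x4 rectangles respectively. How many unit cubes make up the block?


Orthographic views of a solid rectangular block:
Front view 5 x 5 -> length = 5, height = 5
Side view 4 x 5 -> width = 4, height = 5 (consistent)
Top view 5 x 4 -> confirms length = 5, width = 4
The block is 5 x 4 x 5.
Total unit cubes = 5 * 4 * 5 = 100
100 unit cubes


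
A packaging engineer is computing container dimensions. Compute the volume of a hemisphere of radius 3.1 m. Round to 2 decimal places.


Shape: hemisphere (half of a sphere)
Radius r = 3.1 m
Formula: V = (1/2) * (4/3) * pi * r^3 = (2/3) * pi * r^3
r^3 = 29.791
(2/3) * 29.791 = 19.860667
V = 19.860667 * pi
V = 62.39
62.39 m^3


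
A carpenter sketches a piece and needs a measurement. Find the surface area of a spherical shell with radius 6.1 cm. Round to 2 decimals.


Shape: sphere
Radius r = 6.1 cm
Formula: SA = 4 * pi * r^2
r^2 = 37.21
SA = 4 * pi * 37.21
SA = 148.84 * pi
SA = 467.59
467.59 cm^2


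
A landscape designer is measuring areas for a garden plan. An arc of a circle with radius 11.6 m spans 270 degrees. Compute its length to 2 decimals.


Shape: circular arc
Radius r = 11.6 m, Angle = 270 degrees
Formula: L = (angle/360) * 2 * pi * r
2 * pi * r = 23.2 * pi
L = (270/360) * 23.2 * pi
L = 17.4 * pi
L = 54.66
54.66 m


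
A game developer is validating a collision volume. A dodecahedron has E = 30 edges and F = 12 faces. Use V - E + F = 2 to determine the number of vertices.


Polyhedron: dodecahedron
Euler's formula for convex polyhedra: V - E + F = 2
Given: E = 30 edges and F = 12 faces
Solve for V:
V = 2 + E - F = 2 + 30 - 12 = 20
20 vertices


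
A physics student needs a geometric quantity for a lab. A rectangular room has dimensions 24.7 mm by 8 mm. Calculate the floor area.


Shape: rectangle
Length l = 24.7 mm, Width w = 8 mm
Formula: A = l * w
A = 24.7 * 8
A = 197.6
197.6 mm^2


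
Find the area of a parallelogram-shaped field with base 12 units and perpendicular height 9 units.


Shape: parallelogram
Base b = 12 units, Height h = 9 units
Formula: A = b * h
A = 12 * 9
A = 108
108 units^2


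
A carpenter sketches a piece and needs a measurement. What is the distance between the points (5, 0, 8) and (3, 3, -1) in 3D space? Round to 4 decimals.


3D distance between two points
P1 = (5, 0, 8), P2 = (3, 3, -1)
Formula: d = sqrt((x2-x1)^2 + (y2-y1)^2 + (z2-z1)^2)
dx = 3 - 5 = -2
dy = 3 - 0 = 3
dz = -1 - 8 = -9
dx^2 + dy^2 + dz^2 = 4 + 9 + 81 = 94
d = sqrt(94)
d = 9.6954
9.6954 units


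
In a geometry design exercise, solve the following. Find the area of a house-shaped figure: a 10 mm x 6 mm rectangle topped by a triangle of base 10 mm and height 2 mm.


Composite shape: rectangle + triangle
Rectangle area = 10 * 6 = 60
Triangle area = 0.5 * 10 * 2 = 10
Total = 60 + 10
Total = 70
70 mm^2


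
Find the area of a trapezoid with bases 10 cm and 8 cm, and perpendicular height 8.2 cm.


Shape: trapezoid
Parallel sides a = 10 cm, b = 8 cm; Height h = 8.2 cm
Formula: A = (a + b) * h / 2
a + b = 10 + 8 = 18
A = 18 * 8.2 / 2
A = 147.6 / 2
A = 73.8
73.8 cm^2


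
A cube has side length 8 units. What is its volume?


Shape: cube
Side s = 8 units
Formula: V = s^3
V = 8 * 8 * 8
V = 64 * 8
V = 512
512 units^3


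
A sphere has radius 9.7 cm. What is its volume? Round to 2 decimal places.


Shape: sphere
Radius r = 9.7 cm
Formula: V = (4/3) * pi * r^3
r^3 = 912.673
(4/3) * 912.673 = 1216.897333
V = 1216.897333 * pi
V = 3823
3823 cm^3


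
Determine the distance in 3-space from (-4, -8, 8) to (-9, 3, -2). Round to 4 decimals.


3D distance between two points
P1 = (-4, -8, 8), P2 = (-9, 3, -2)
Formula: d = sqrt((x2-x1)^2 + (y2-y1)^2 + (z2-z1)^2)
dx = -9 - -4 = -5
dy = 3 - -8 = 11
dz = -2 - 8 = -10
dx^2 + dy^2 + dz^2 = 25 + 121 + 100 = 246
d = sqrt(246)
d = 15.6844
15.6844 units


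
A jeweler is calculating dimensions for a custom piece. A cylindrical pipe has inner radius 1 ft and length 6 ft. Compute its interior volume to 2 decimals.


Shape: cylinder
Radius r = 1 ft, Height h = 6 ft
Formula: V = pi * r^2 * h
r^2 = 1
V = pi * 1 * 6
V = 6 * pi
V = 18.85
18.85 ft^3


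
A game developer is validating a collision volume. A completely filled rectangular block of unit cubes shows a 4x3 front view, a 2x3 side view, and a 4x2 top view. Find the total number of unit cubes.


Orthographic views of a solid rectangular block:
Front view 4 x 3 -> length = 4, height = 3
Side view 2 x 3 -> width = 2, height = 3 (consistent)
Top view 4 x 2 -> confirms length = 4, width = 2
The block is 4 x 2 x 3.
Total unit cubes = 4 * 2 * 3 = 24
24 unit cubes


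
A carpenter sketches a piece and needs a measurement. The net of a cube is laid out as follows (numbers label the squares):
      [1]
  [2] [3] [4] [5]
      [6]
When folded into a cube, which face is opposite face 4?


Net: cross layout. Take square 3 as the base (bottom).
Fold the four squares in the horizontal row up around 3: 2 -> left, 4 -> right, 5 wraps to the top.
Fold 1 and 6 up from 3: 1 -> back, 6 -> front.
Opposite pairs are therefore: (1, 6), (2, 4), (3, 5).
Face 4 is opposite face 2.
face 2


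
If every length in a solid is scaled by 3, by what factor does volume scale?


Linear scale factor k = 3
Rule: under a linear scaling by k, volumes scale by k^3.
k^3 = 3 * 3 * 3
k^3 = 9 * 3
k^3 = 27
Volume scales by a factor of 27.
27 (dimensionless)


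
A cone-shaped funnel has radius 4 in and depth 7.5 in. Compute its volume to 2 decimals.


Shape: cone
Radius r = 4 in, Height h = 7.5 in
Formula: V = (1/3) * pi * r^2 * h
r^2 = 16
pi * r^2 * h = pi * 16 * 7.5 = 120 * pi
V = 120 * pi / 3
V = 125.66
125.66 in^3


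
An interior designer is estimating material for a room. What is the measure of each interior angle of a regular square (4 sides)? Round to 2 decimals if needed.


Shape: regular square (4 sides)
Formula: interior angle = (n - 2) * 180 / n
(n - 2) = 2
(n - 2) * 180 = 360
angle = 360 / 4
angle = 90
90 degrees


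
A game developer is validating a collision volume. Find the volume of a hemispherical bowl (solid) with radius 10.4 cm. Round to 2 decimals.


Shape: hemisphere (half of a sphere)
Radius r = 10.4 cm
Formula: V = (1/2) * (4/3) * pi * r^3 = (2/3) * pi * r^3
r^3 = 1124.864
(2/3) * 1124.864 = 749.909333
V = 749.909333 * pi
V = 2355.91
2355.91 cm^3


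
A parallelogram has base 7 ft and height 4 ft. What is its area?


Shape: parallelogram
Base b = 7 ft, Height h = 4 ft
Formula: A = b * h
A = 7 * 4
A = 28
28 ft^2


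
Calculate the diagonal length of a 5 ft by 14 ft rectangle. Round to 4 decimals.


Shape: rectangle (diagonal via Pythagoras)
Sides: 5 ft and 14 ft
Formula: d = sqrt(l^2 + w^2)
l^2 = 25, w^2 = 196
l^2 + w^2 = 221
d = sqrt(221)
d = 14.8661
14.8661 ft


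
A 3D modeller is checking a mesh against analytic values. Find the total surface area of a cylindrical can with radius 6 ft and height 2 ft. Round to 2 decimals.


Shape: closed cylinder
Radius r = 6 ft, Height h = 2 ft
Formula: SA = 2*pi*r^2 + 2*pi*r*h = 2*pi*r*(r + h)
r + h = 8
2 * r * (r + h) = 2 * 6 * 8 = 96
SA = 96 * pi
SA = 301.59
301.59 ft^2


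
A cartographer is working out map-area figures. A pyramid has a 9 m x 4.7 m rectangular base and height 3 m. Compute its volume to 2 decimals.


Shape: rectangular pyramid
Base: 9 m x 4.7 m, Height h = 3 m
Formula: V = (1/3) * base_area * h
base_area = 9 * 4.7 = 42.3
base_area * h = 42.3 * 3 = 126.9
V = 126.9 / 3
V = 42.3
42.3 m^3


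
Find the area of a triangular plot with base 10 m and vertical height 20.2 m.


Shape: triangle
Base b = 10 m, Height h = 20.2 m
Formula: A = (1/2) * b * h
A = 0.5 * 10 * 20.2
A = 0.5 * 202
A = 101
101 m^2


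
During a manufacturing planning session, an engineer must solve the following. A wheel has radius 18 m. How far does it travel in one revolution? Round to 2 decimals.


Shape: circle
Radius r = 18 m
Formula: C = 2 * pi * r
C = 2 * pi * 18
C = 36 * pi
C = 113.1
113.1 m


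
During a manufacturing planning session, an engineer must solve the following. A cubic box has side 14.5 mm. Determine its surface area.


Shape: cube
Side s = 14.5 mm
A cube has 6 square faces.
Formula: SA = 6 * s^2
s^2 = 210.25
SA = 6 * 210.25
SA = 1261.5
1261.5 mm^2


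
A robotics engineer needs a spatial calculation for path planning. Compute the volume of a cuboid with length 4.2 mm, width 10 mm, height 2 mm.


Shape: rectangular prism
l = 4.2 mm, w = 10 mm, h = 2 mm
Formula: V = l * w * h
V = 4.2 * 10 * 2
V = 42 * 2
V = 84
84 mm^3


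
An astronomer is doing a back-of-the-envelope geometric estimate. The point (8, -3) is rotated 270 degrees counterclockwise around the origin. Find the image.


Transformation: rotation about the origin
Original point: (8, -3)
Rule for 270 deg counterclockwise: (x, y) -> (y, -x)
Apply: (8, -3) -> (-3, -8)
(-3, -8)


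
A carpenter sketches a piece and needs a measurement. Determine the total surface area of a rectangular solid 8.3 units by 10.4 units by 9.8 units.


Shape: rectangular prism
l = 8.3 units, w = 10.4 units, h = 9.8 units
Formula: SA = 2(lw + lh + wh)
lw = 86.32, lh = 81.34, wh = 101.92
lw + lh + wh = 269.58
SA = 2 * 269.58
SA = 539.16
539.16 units^2


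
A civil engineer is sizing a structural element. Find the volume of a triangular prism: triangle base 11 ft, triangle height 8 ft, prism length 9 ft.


Shape: triangular prism
Triangle base = 11 ft, triangle height = 8 ft, prism length L = 9 ft
Formula: V = (1/2 * b * h_tri) * L
Cross-section area = 0.5 * 11 * 8 = 44
V = 44 * 9
V = 396
396 ft^3


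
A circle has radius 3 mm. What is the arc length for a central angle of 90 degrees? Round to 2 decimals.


Shape: circular arc
Radius r = 3 mm, Angle = 90 degrees
Formula: L = (angle/360) * 2 * pi * r
2 * pi * r = 6 * pi
L = (90/360) * 6 * pi
L = 1.5 * pi
L = 4.71
4.71 mm


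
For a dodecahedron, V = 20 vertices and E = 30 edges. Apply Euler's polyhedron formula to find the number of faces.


Polyhedron: dodecahedron
Euler's formula for convex polyhedra: V - E + F = 2
Given: V = 20 vertices and E = 30 edges
Solve for F:
F = 2 + E - V = 2 + 30 - 20 = 12
12 faces


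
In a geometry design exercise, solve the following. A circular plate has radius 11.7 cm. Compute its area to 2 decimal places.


Shape: circle
Radius r = 11.7 cm
Formula: A = pi * r^2
r^2 = 11.7^2 = 136.89
A = pi * 136.89
A = 430.05
430.05 cm^2


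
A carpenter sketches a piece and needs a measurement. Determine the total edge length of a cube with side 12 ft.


Shape: cube
Side s = 12 ft
A cube has 12 edges, all equal.
Formula: total edge length = 12 * s
Total = 12 * 12
Total = 144
144 ft


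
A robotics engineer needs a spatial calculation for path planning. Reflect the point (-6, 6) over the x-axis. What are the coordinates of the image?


Transformation: reflection
Original point: (-6, 6)
Rule for reflection over the x-axis: (x, y) -> (x, -y)
Apply: (-6, 6) -> (-6, -6)
(-6, -6)


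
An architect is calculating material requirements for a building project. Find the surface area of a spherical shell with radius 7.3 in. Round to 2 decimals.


Shape: sphere
Radius r = 7.3 in
Formula: SA = 4 * pi * r^2
r^2 = 53.29
SA = 4 * pi * 53.29
SA = 213.16 * pi
SA = 669.66
669.66 in^2


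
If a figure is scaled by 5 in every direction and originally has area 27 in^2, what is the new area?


Linear scale factor k = 5
Original area = 27 in^2
Rule: under a linear scaling by k, areas scale by k^2.
k^2 = 5^2 = 25
New area = 27 * 25
New area = 675
675 in^2


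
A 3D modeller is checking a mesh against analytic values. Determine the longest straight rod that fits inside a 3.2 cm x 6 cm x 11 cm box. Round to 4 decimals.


Shape: rectangular box (space diagonal)
l = 3.2 cm, w = 6 cm, h = 11 cm
Visualize: the diagonal of the base, then a right triangle with that diagonal and the height.
Formula: d = sqrt(l^2 + w^2 + h^2)
l^2 + w^2 + h^2 = 10.24 + 36 + 121 = 167.24
d = sqrt(167.24)
d = 12.9321
12.9321 cm


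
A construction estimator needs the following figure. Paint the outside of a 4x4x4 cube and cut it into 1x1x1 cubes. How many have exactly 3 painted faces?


Large cube: 4 x 4 x 4, cut into unit cubes.
Cubes with 3 painted faces are at the corners. A cube always has 8 corners.
Count = 8
8 unit cubes


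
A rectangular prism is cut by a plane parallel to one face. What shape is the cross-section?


Solid: rectangular prism
Cutting plane: parallel to one face
Visualize the intersection of the plane with the solid's surface.
The boundary of the cut region is a rectangle.
rectangle


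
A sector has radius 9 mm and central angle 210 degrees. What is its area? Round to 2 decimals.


Shape: circular sector
Radius r = 9 mm, Angle = 210 degrees
Formula: A = (angle/360) * pi * r^2
r^2 = 81
Fraction of circle = 210/360
A = (210/360) * pi * 81
A = 47.25 * pi
A = 148.44
148.44 mm^2


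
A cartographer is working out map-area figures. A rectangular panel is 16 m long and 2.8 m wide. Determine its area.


Shape: rectangle
Length l = 16 m, Width w = 2.8 m
Formula: A = l * w
A = 16 * 2.8
A = 44.8
44.8 m^2


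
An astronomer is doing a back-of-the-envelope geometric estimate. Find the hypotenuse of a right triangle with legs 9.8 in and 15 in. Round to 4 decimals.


Shape: right triangle
Legs a = 9.8 in, b = 15 in
Formula: c = sqrt(a^2 + b^2)
a^2 = 96.04, b^2 = 225
a^2 + b^2 = 321.04
c = sqrt(321.04)
c = 17.9176
17.9176 in


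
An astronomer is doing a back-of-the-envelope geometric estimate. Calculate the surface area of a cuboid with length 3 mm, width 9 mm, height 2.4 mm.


Shape: rectangular prism
l = 3 mm, w = 9 mm, h = 2.4 mm
Formula: SA = 2(lw + lh + wh)
lw = 27, lh = 7.2, wh = 21.6
lw + lh + wh = 55.8
SA = 2 * 55.8
SA = 111.6
111.6 mm^2


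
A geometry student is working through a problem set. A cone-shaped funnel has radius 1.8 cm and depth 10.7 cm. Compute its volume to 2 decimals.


Shape: cone
Radius r = 1.8 cm, Height h = 10.7 cm
Formula: V = (1/3) * pi * r^2 * h
r^2 = 3.24
pi * r^2 * h = pi * 3.24 * 10.7 = 34.668 * pi
V = 34.668 * pi / 3
V = 36.3
36.3 cm^3


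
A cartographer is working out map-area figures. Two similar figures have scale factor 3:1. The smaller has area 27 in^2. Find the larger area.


Linear scale factor k = 3
Original area = 27 in^2
Rule: under a linear scaling by k, areas scale by k^2.
k^2 = 3^2 = 9
New area = 27 * 9
New area = 243
243 in^2


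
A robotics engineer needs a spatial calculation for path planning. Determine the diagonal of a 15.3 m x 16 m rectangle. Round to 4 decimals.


Shape: rectangle (diagonal via Pythagoras)
Sides: 15.3 m and 16 m
Formula: d = sqrt(l^2 + w^2)
l^2 = 234.09, w^2 = 256
l^2 + w^2 = 490.09
d = sqrt(490.09)
d = 22.138
22.138 m


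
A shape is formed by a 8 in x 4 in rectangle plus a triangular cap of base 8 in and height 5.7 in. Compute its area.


Composite shape: rectangle + triangle
Rectangle area = 8 * 4 = 32
Triangle area = 0.5 * 8 * 5.7 = 22.8
Total = 32 + 22.8
Total = 54.8
54.8 in^2


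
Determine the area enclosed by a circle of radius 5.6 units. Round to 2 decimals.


Shape: circle
Radius r = 5.6 units
Formula: A = pi * r^2
r^2 = 5.6^2 = 31.36
A = pi * 31.36
A = 98.52
98.52 units^2


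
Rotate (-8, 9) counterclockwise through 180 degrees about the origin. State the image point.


Transformation: rotation about the origin
Original point: (-8, 9)
Rule for 180 deg: (x, y) -> (-x, -y)
Apply: (-8, 9) -> (8, -9)
(8, -9)


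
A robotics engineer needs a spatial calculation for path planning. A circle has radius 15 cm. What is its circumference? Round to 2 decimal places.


Shape: circle
Radius r = 15 cm
Formula: C = 2 * pi * r
C = 2 * pi * 15
C = 30 * pi
C = 94.25
94.25 cm


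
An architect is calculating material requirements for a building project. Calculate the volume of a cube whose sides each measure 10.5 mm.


Shape: cube
Side s = 10.5 mm
Formula: V = s^3
V = 10.5 * 10.5 * 10.5
V = 110.25 * 10.5
V = 1157.625
1157.625 mm^3


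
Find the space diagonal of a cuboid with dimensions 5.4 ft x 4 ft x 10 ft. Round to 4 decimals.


Shape: rectangular box (space diagonal)
l = 5.4 ft, w = 4 ft, h = 10 ft
Visualize: the diagonal of the base, then a right triangle with that diagonal and the height.
Formula: d = sqrt(l^2 + w^2 + h^2)
l^2 + w^2 + h^2 = 29.16 + 16 + 100 = 145.16
d = sqrt(145.16)
d = 12.0482
12.0482 ft


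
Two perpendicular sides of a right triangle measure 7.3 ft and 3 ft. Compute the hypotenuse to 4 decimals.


Shape: right triangle
Legs a = 7.3 ft, b = 3 ft
Formula: c = sqrt(a^2 + b^2)
a^2 = 53.29, b^2 = 9
a^2 + b^2 = 62.29
c = sqrt(62.29)
c = 7.8924
7.8924 ft


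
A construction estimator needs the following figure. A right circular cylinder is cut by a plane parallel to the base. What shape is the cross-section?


Solid: right circular cylinder
Cutting plane: parallel to the base
Visualize the intersection of the plane with the solid's surface.
The boundary of the cut region is a circle.
circle


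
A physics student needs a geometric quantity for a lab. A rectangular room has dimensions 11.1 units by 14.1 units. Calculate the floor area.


Shape: rectangle
Length l = 11.1 units, Width w = 14.1 units
Formula: A = l * w
A = 11.1 * 14.1
A = 156.51
156.51 units^2


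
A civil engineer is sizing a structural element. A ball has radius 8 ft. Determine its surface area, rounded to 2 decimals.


Shape: sphere
Radius r = 8 ft
Formula: SA = 4 * pi * r^2
r^2 = 64
SA = 4 * pi * 64
SA = 256 * pi
SA = 804.25
804.25 ft^2


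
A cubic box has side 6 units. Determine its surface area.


Shape: cube
Side s = 6 units
A cube has 6 square faces.
Formula: SA = 6 * s^2
s^2 = 36
SA = 6 * 36
SA = 216
216 units^2


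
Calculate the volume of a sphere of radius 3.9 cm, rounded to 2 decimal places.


Shape: sphere
Radius r = 3.9 cm
Formula: V = (4/3) * pi * r^3
r^3 = 59.319
(4/3) * 59.319 = 79.092
V = 79.092 * pi
V = 248.47
248.47 cm^3


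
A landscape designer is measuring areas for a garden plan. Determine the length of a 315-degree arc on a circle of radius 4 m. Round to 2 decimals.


Shape: circular arc
Radius r = 4 m, Angle = 315 degrees
Formula: L = (angle/360) * 2 * pi * r
2 * pi * r = 8 * pi
L = (315/360) * 8 * pi
L = 7 * pi
L = 21.99
21.99 m
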